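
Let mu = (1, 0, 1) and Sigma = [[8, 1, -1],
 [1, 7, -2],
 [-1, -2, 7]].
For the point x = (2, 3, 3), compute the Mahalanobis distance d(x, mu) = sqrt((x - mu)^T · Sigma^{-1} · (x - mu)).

Step 1 — centre the observation: (x - mu) = (1, 3, 2).

Step 2 — invert Sigma (cofactor / det for 3×3, or solve directly):
  Sigma^{-1} = [[0.1286, -0.0143, 0.0143],
 [-0.0143, 0.1571, 0.0429],
 [0.0143, 0.0429, 0.1571]].

Step 3 — form the quadratic (x - mu)^T · Sigma^{-1} · (x - mu):
  Sigma^{-1} · (x - mu) = (0.1143, 0.5429, 0.4571).
  (x - mu)^T · [Sigma^{-1} · (x - mu)] = (1)·(0.1143) + (3)·(0.5429) + (2)·(0.4571) = 2.6571.

Step 4 — take square root: d = √(2.6571) ≈ 1.6301.

d(x, mu) = √(2.6571) ≈ 1.6301


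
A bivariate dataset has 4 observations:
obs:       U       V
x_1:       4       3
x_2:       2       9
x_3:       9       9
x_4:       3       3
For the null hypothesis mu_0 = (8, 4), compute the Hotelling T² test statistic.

Step 1 — sample mean vector:
  mean(U) = (4 + 2 + 9 + 3) / 4 = 18/4 = 4.5
  mean(V) = (3 + 9 + 9 + 3) / 4 = 24/4 = 6
  x̄ = (4.5, 6),  deviation x̄ - mu_0 = (4.5, 6) - (8, 4) = (-3.5, 2).

Step 2 — sample covariance matrix, S[i,j] = (1/(n-1)) · Σ_k (x_{k,i} - mean_i) · (x_{k,j} - mean_j), divisor n-1 = 3:
  S[U,U] = ((-0.5)·(-0.5) + (-2.5)·(-2.5) + (4.5)·(4.5) + (-1.5)·(-1.5)) / 3 = 29/3 = 9.6667
  S[U,V] = ((-0.5)·(-3) + (-2.5)·(3) + (4.5)·(3) + (-1.5)·(-3)) / 3 = 12/3 = 4
  S[V,V] = ((-3)·(-3) + (3)·(3) + (3)·(3) + (-3)·(-3)) / 3 = 36/3 = 12
  S = [[9.6667, 4],
 [4, 12]].

Step 3 — invert S. det(S) = 9.6667·12 - (4)² = 100.
  S^{-1} = (1/det) · [[d, -b], [-b, a]] = [[0.12, -0.04],
 [-0.04, 0.0967]].

Step 4 — quadratic form (x̄ - mu_0)^T · S^{-1} · (x̄ - mu_0):
  S^{-1} · (x̄ - mu_0) = (-0.5, 0.3333),
  (x̄ - mu_0)^T · [...] = (-3.5)·(-0.5) + (2)·(0.3333) = 2.4167.

Step 5 — scale by n: T² = 4 · 2.4167 = 9.6667.

T² ≈ 9.6667


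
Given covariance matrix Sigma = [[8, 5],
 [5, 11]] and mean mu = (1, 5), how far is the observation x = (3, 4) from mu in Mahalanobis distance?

Step 1 — centre the observation: (x - mu) = (2, -1).

Step 2 — invert Sigma. det(Sigma) = 8·11 - (5)² = 63.
  Sigma^{-1} = (1/det) · [[d, -b], [-b, a]] = [[0.1746, -0.0794],
 [-0.0794, 0.127]].

Step 3 — form the quadratic (x - mu)^T · Sigma^{-1} · (x - mu):
  Sigma^{-1} · (x - mu) = (0.4286, -0.2857).
  (x - mu)^T · [Sigma^{-1} · (x - mu)] = (2)·(0.4286) + (-1)·(-0.2857) = 1.1429.

Step 4 — take square root: d = √(1.1429) ≈ 1.069.

d(x, mu) = √(1.1429) ≈ 1.069


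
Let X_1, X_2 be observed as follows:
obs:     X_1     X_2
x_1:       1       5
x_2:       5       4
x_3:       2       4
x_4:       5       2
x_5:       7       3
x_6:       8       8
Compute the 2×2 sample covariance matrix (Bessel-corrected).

Step 1 — column means:
  mean(X_1) = (1 + 5 + 2 + 5 + 7 + 8) / 6 = 28/6 = 4.6667
  mean(X_2) = (5 + 4 + 4 + 2 + 3 + 8) / 6 = 26/6 = 4.3333

Step 2 — sample covariance S[i,j] = (1/(n-1)) · Σ_k (x_{k,i} - mean_i) · (x_{k,j} - mean_j), with n-1 = 5.
  S[X_1,X_1] = ((-3.6667)·(-3.6667) + (0.3333)·(0.3333) + (-2.6667)·(-2.6667) + (0.3333)·(0.3333) + (2.3333)·(2.3333) + (3.3333)·(3.3333)) / 5 = 37.3333/5 = 7.4667
  S[X_1,X_2] = ((-3.6667)·(0.6667) + (0.3333)·(-0.3333) + (-2.6667)·(-0.3333) + (0.3333)·(-2.3333) + (2.3333)·(-1.3333) + (3.3333)·(3.6667)) / 5 = 6.6667/5 = 1.3333
  S[X_2,X_2] = ((0.6667)·(0.6667) + (-0.3333)·(-0.3333) + (-0.3333)·(-0.3333) + (-2.3333)·(-2.3333) + (-1.3333)·(-1.3333) + (3.6667)·(3.6667)) / 5 = 21.3333/5 = 4.2667

S is symmetric (S[j,i] = S[i,j]). Assembling:

S = [[7.4667, 1.3333],
 [1.3333, 4.2667]]


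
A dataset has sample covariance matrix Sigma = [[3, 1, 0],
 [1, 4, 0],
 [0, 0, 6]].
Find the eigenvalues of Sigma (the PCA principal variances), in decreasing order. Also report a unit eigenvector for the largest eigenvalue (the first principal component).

Step 1 — characteristic polynomial p(λ) = det(λI - Sigma) = λ³ - tr·λ² + c_1·λ - det, where tr = trace, c_1 = sum of the principal 2×2 minors, det = det(Sigma):
  tr = 3 + 4 + 6 = 13,
  c_1 = (3·4 - (1)²) + (3·6 - (0)²) + (4·6 - (0)²) = 11 + 18 + 24 = 53,
  det = 3·(4·6 - (0)²) - (1)·((1)·6 - (0)·(0)) + (0)·((1)·(0) - 4·(0)) = 3·(24) - (1)·(6) + (0)·(0) = 66.
  So p(λ) = λ³ - 13λ² + 53λ - 66.
Step 2 — look for an integer root (rational root theorem: any rational root is an integer divisor of 66). Testing λ = 6:
  p(6) = 216 - 468 + 318 - 66 = 0  ✓
  Dividing out (λ - 6): p(λ) = (λ - 6)(λ² - 7λ + 11).
Step 3 — remaining eigenvalues from the quadratic λ² - 7λ + 11 = 0:
  Δ = 7² - 4·11 = 49 - 44 = 5,  λ = (7 ± √5)/2 = (7 ± 2.2361)/2 ≈ 4.618 or 2.382.
  Sorted: λ_1 = 6,  λ_2 = 4.618,  λ_3 = 2.382  (check: sum = 13 = tr ✓).

Step 4 — unit eigenvector for λ_1 = 6: v spans the null space of (Sigma - λ_1 I), whose rows are
  r_1 = (-3, 1, 0),  r_2 = (1, -2, 0),  r_3 = (0, 0, 0).
  v is orthogonal to every row, so take v ∝ r_1 × r_2 = ((1)·(0) - (0)·(-2), (0)·(1) - (-3)·(0), (-3)·(-2) - (1)·(1)) = (0, 0, 5).
  Rescale (divide by 5): u = (0, 0, 1).
  ||u|| = √((0)² + (0)² + (1)²) = √(1) = 1,  v_1 = u/||u|| ≈ (0, 0, 1) (||v_1|| = 1).

λ_1 = 6,  λ_2 = 4.618,  λ_3 = 2.382;  v_1 ≈ (0, 0, 1)


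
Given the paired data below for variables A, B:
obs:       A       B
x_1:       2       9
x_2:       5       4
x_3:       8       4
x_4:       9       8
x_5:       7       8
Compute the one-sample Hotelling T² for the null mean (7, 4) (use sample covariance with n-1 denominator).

Step 1 — sample mean vector:
  mean(A) = (2 + 5 + 8 + 9 + 7) / 5 = 31/5 = 6.2
  mean(B) = (9 + 4 + 4 + 8 + 8) / 5 = 33/5 = 6.6
  x̄ = (6.2, 6.6),  deviation x̄ - mu_0 = (6.2, 6.6) - (7, 4) = (-0.8, 2.6).

Step 2 — sample covariance matrix, S[i,j] = (1/(n-1)) · Σ_k (x_{k,i} - mean_i) · (x_{k,j} - mean_j), divisor n-1 = 4:
  S[A,A] = ((-4.2)·(-4.2) + (-1.2)·(-1.2) + (1.8)·(1.8) + (2.8)·(2.8) + (0.8)·(0.8)) / 4 = 30.8/4 = 7.7
  S[A,B] = ((-4.2)·(2.4) + (-1.2)·(-2.6) + (1.8)·(-2.6) + (2.8)·(1.4) + (0.8)·(1.4)) / 4 = -6.6/4 = -1.65
  S[B,B] = ((2.4)·(2.4) + (-2.6)·(-2.6) + (-2.6)·(-2.6) + (1.4)·(1.4) + (1.4)·(1.4)) / 4 = 23.2/4 = 5.8
  S = [[7.7, -1.65],
 [-1.65, 5.8]].

Step 3 — invert S. det(S) = 7.7·5.8 - (-1.65)² = 41.9375.
  S^{-1} = (1/det) · [[d, -b], [-b, a]] = [[0.1383, 0.0393],
 [0.0393, 0.1836]].

Step 4 — quadratic form (x̄ - mu_0)^T · S^{-1} · (x̄ - mu_0):
  S^{-1} · (x̄ - mu_0) = (-0.0083, 0.4459),
  (x̄ - mu_0)^T · [...] = (-0.8)·(-0.0083) + (2.6)·(0.4459) = 1.166.

Step 5 — scale by n: T² = 5 · 1.166 = 5.8301.

T² ≈ 5.8301


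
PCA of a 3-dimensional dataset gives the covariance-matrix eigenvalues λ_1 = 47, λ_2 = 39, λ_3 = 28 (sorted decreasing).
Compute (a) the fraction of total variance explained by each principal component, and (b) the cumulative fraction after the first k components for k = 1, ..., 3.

Step 1 — total variance = trace(Sigma) = Σ λ_i = 47 + 39 + 28 = 114.

Step 2 — fraction explained by component i = λ_i / Σ λ:
  PC1: 47/114 = 0.4123
  PC2: 39/114 = 0.3421
  PC3: 28/114 = 0.2456

Step 3 — cumulative fraction after k components = (λ_1 + ... + λ_k) / Σ λ:
  k = 1: 47/114 = 0.4123
  k = 2: (47 + 39)/114 = 86/114 = 0.7544
  k = 3: (47 + 39 + 28)/114 = 114/114 = 1

Summary (fraction, with percent):

explained: PC1 0.4123 (41.23%), PC2 0.3421 (34.21%), PC3 0.2456 (24.56%);  cumulative: 0.4123, 0.7544, 1


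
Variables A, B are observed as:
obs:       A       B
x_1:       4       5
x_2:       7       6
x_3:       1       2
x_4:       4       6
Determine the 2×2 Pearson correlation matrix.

Step 1 — column means:
  mean(A) = (4 + 7 + 1 + 4) / 4 = 16/4 = 4
  mean(B) = (5 + 6 + 2 + 6) / 4 = 19/4 = 4.75

Step 2 — sample variances and covariances s[i,j] = (1/(n-1)) · Σ_k (x_{k,i} - mean_i) · (x_{k,j} - mean_j), with n-1 = 3:
  s[A,A] = ((0)·(0) + (3)·(3) + (-3)·(-3) + (0)·(0)) / 3 = 18/3 = 6
  s[A,B] = ((0)·(0.25) + (3)·(1.25) + (-3)·(-2.75) + (0)·(1.25)) / 3 = 12/3 = 4
  s[B,B] = ((0.25)·(0.25) + (1.25)·(1.25) + (-2.75)·(-2.75) + (1.25)·(1.25)) / 3 = 10.75/3 = 3.5833
  Sample standard deviations s_i = √(s[i,i]):
  s(A) = √(6) = 2.4495
  s(B) = √(3.5833) = 1.893

Step 3 — r_{ij} = s_{ij} / (s_i · s_j):
  r[A,A] = 1 (diagonal).
  r[A,B] = 4 / (2.4495 · 1.893) = 4 / 4.6368 = 0.8627
  r[B,B] = 1 (diagonal).

R is symmetric with unit diagonal. Assembling:

R = [[1, 0.8627],
 [0.8627, 1]]


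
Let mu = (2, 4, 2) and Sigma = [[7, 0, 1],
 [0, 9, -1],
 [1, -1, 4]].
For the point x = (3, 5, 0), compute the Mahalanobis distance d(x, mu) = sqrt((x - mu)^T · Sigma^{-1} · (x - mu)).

Step 1 — centre the observation: (x - mu) = (1, 1, -2).

Step 2 — invert Sigma (cofactor / det for 3×3, or solve directly):
  Sigma^{-1} = [[0.1483, -0.0042, -0.0381],
 [-0.0042, 0.1144, 0.0297],
 [-0.0381, 0.0297, 0.2669]].

Step 3 — form the quadratic (x - mu)^T · Sigma^{-1} · (x - mu):
  Sigma^{-1} · (x - mu) = (0.2203, 0.0508, -0.5424).
  (x - mu)^T · [Sigma^{-1} · (x - mu)] = (1)·(0.2203) + (1)·(0.0508) + (-2)·(-0.5424) = 1.3559.

Step 4 — take square root: d = √(1.3559) ≈ 1.1644.

d(x, mu) = √(1.3559) ≈ 1.1644


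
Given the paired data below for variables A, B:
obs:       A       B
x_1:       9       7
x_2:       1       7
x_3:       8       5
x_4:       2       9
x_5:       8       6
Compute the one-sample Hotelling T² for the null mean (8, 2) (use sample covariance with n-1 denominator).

Step 1 — sample mean vector:
  mean(A) = (9 + 1 + 8 + 2 + 8) / 5 = 28/5 = 5.6
  mean(B) = (7 + 7 + 5 + 9 + 6) / 5 = 34/5 = 6.8
  x̄ = (5.6, 6.8),  deviation x̄ - mu_0 = (5.6, 6.8) - (8, 2) = (-2.4, 4.8).

Step 2 — sample covariance matrix, S[i,j] = (1/(n-1)) · Σ_k (x_{k,i} - mean_i) · (x_{k,j} - mean_j), divisor n-1 = 4:
  S[A,A] = ((3.4)·(3.4) + (-4.6)·(-4.6) + (2.4)·(2.4) + (-3.6)·(-3.6) + (2.4)·(2.4)) / 4 = 57.2/4 = 14.3
  S[A,B] = ((3.4)·(0.2) + (-4.6)·(0.2) + (2.4)·(-1.8) + (-3.6)·(2.2) + (2.4)·(-0.8)) / 4 = -14.4/4 = -3.6
  S[B,B] = ((0.2)·(0.2) + (0.2)·(0.2) + (-1.8)·(-1.8) + (2.2)·(2.2) + (-0.8)·(-0.8)) / 4 = 8.8/4 = 2.2
  S = [[14.3, -3.6],
 [-3.6, 2.2]].

Step 3 — invert S. det(S) = 14.3·2.2 - (-3.6)² = 18.5.
  S^{-1} = (1/det) · [[d, -b], [-b, a]] = [[0.1189, 0.1946],
 [0.1946, 0.773]].

Step 4 — quadratic form (x̄ - mu_0)^T · S^{-1} · (x̄ - mu_0):
  S^{-1} · (x̄ - mu_0) = (0.6486, 3.2432),
  (x̄ - mu_0)^T · [...] = (-2.4)·(0.6486) + (4.8)·(3.2432) = 14.0108.

Step 5 — scale by n: T² = 5 · 14.0108 = 70.0541.

T² ≈ 70.0541


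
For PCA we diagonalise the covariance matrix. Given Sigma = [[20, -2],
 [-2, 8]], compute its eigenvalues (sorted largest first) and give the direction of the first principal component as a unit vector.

Step 1 — characteristic polynomial of 2×2 Sigma:
  det(Sigma - λI) = λ² - trace · λ + det = 0.
  trace = 20 + 8 = 28, det = 20·8 - (-2)² = 156.
Step 2 — discriminant:
  Δ = trace² - 4·det = 784 - 624 = 160.
Step 3 — eigenvalues:
  λ = (trace ± √Δ)/2 = (28 ± 12.6491)/2,
  λ_1 = 20.3246,  λ_2 = 7.6754.

Step 4 — unit eigenvector for λ_1: solve (Sigma - λ_1 I)v = 0. First row:
  (20 - 20.3246)·v_x + (-2)·v_y = 0, i.e. (-0.3246)·v_x + (-2)·v_y = 0,
  so v ∝ (b, λ_1 - a) = (-2, 0.3246); multiply by -1 so the first entry is positive: u = (2, -0.3246).
  ||u|| = √((2)² + (-0.3246)²) = √(4.1053) ≈ 2.0262,
  v_1 = u/||u|| ≈ (0.9871, -0.1602) (||v_1|| = 1).

λ_1 = 20.3246,  λ_2 = 7.6754;  v_1 ≈ (0.9871, -0.1602)


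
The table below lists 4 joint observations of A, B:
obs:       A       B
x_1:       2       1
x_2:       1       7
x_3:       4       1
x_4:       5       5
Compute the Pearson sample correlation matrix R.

Step 1 — column means:
  mean(A) = (2 + 1 + 4 + 5) / 4 = 12/4 = 3
  mean(B) = (1 + 7 + 1 + 5) / 4 = 14/4 = 3.5

Step 2 — sample variances and covariances s[i,j] = (1/(n-1)) · Σ_k (x_{k,i} - mean_i) · (x_{k,j} - mean_j), with n-1 = 3:
  s[A,A] = ((-1)·(-1) + (-2)·(-2) + (1)·(1) + (2)·(2)) / 3 = 10/3 = 3.3333
  s[A,B] = ((-1)·(-2.5) + (-2)·(3.5) + (1)·(-2.5) + (2)·(1.5)) / 3 = -4/3 = -1.3333
  s[B,B] = ((-2.5)·(-2.5) + (3.5)·(3.5) + (-2.5)·(-2.5) + (1.5)·(1.5)) / 3 = 27/3 = 9
  Sample standard deviations s_i = √(s[i,i]):
  s(A) = √(3.3333) = 1.8257
  s(B) = √(9) = 3

Step 3 — r_{ij} = s_{ij} / (s_i · s_j):
  r[A,A] = 1 (diagonal).
  r[A,B] = -1.3333 / (1.8257 · 3) = -1.3333 / 5.4772 = -0.2434
  r[B,B] = 1 (diagonal).

R is symmetric with unit diagonal. Assembling:

R = [[1, -0.2434],
 [-0.2434, 1]]


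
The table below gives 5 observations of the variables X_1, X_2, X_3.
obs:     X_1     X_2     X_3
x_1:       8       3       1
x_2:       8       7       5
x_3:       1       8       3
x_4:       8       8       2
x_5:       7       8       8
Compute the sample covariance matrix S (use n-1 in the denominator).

Step 1 — column means:
  mean(X_1) = (8 + 8 + 1 + 8 + 7) / 5 = 32/5 = 6.4
  mean(X_2) = (3 + 7 + 8 + 8 + 8) / 5 = 34/5 = 6.8
  mean(X_3) = (1 + 5 + 3 + 2 + 8) / 5 = 19/5 = 3.8

Step 2 — sample covariance S[i,j] = (1/(n-1)) · Σ_k (x_{k,i} - mean_i) · (x_{k,j} - mean_j), with n-1 = 4.
  S[X_1,X_1] = ((1.6)·(1.6) + (1.6)·(1.6) + (-5.4)·(-5.4) + (1.6)·(1.6) + (0.6)·(0.6)) / 4 = 37.2/4 = 9.3
  S[X_1,X_2] = ((1.6)·(-3.8) + (1.6)·(0.2) + (-5.4)·(1.2) + (1.6)·(1.2) + (0.6)·(1.2)) / 4 = -9.6/4 = -2.4
  S[X_1,X_3] = ((1.6)·(-2.8) + (1.6)·(1.2) + (-5.4)·(-0.8) + (1.6)·(-1.8) + (0.6)·(4.2)) / 4 = 1.4/4 = 0.35
  S[X_2,X_2] = ((-3.8)·(-3.8) + (0.2)·(0.2) + (1.2)·(1.2) + (1.2)·(1.2) + (1.2)·(1.2)) / 4 = 18.8/4 = 4.7
  S[X_2,X_3] = ((-3.8)·(-2.8) + (0.2)·(1.2) + (1.2)·(-0.8) + (1.2)·(-1.8) + (1.2)·(4.2)) / 4 = 12.8/4 = 3.2
  S[X_3,X_3] = ((-2.8)·(-2.8) + (1.2)·(1.2) + (-0.8)·(-0.8) + (-1.8)·(-1.8) + (4.2)·(4.2)) / 4 = 30.8/4 = 7.7

S is symmetric (S[j,i] = S[i,j]). Assembling:

S = [[9.3, -2.4, 0.35],
 [-2.4, 4.7, 3.2],
 [0.35, 3.2, 7.7]]


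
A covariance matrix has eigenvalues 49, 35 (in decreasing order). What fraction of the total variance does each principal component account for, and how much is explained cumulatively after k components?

Step 1 — total variance = trace(Sigma) = Σ λ_i = 49 + 35 = 84.

Step 2 — fraction explained by component i = λ_i / Σ λ:
  PC1: 49/84 = 0.5833
  PC2: 35/84 = 0.4167

Step 3 — cumulative fraction after k components = (λ_1 + ... + λ_k) / Σ λ:
  k = 1: 49/84 = 0.5833
  k = 2: (49 + 35)/84 = 84/84 = 1

Summary (fraction, with percent):

explained: PC1 0.5833 (58.33%), PC2 0.4167 (41.67%);  cumulative: 0.5833, 1


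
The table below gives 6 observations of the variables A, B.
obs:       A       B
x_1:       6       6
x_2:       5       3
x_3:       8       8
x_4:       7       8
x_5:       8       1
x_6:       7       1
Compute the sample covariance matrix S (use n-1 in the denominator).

Step 1 — column means:
  mean(A) = (6 + 5 + 8 + 7 + 8 + 7) / 6 = 41/6 = 6.8333
  mean(B) = (6 + 3 + 8 + 8 + 1 + 1) / 6 = 27/6 = 4.5

Step 2 — sample covariance S[i,j] = (1/(n-1)) · Σ_k (x_{k,i} - mean_i) · (x_{k,j} - mean_j), with n-1 = 5.
  S[A,A] = ((-0.8333)·(-0.8333) + (-1.8333)·(-1.8333) + (1.1667)·(1.1667) + (0.1667)·(0.1667) + (1.1667)·(1.1667) + (0.1667)·(0.1667)) / 5 = 6.8333/5 = 1.3667
  S[A,B] = ((-0.8333)·(1.5) + (-1.8333)·(-1.5) + (1.1667)·(3.5) + (0.1667)·(3.5) + (1.1667)·(-3.5) + (0.1667)·(-3.5)) / 5 = 1.5/5 = 0.3
  S[B,B] = ((1.5)·(1.5) + (-1.5)·(-1.5) + (3.5)·(3.5) + (3.5)·(3.5) + (-3.5)·(-3.5) + (-3.5)·(-3.5)) / 5 = 53.5/5 = 10.7

S is symmetric (S[j,i] = S[i,j]). Assembling:

S = [[1.3667, 0.3],
 [0.3, 10.7]]


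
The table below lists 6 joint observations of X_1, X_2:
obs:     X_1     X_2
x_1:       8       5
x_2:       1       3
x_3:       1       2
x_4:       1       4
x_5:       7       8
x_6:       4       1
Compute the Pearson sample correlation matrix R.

Step 1 — column means:
  mean(X_1) = (8 + 1 + 1 + 1 + 7 + 4) / 6 = 22/6 = 3.6667
  mean(X_2) = (5 + 3 + 2 + 4 + 8 + 1) / 6 = 23/6 = 3.8333

Step 2 — sample variances and covariances s[i,j] = (1/(n-1)) · Σ_k (x_{k,i} - mean_i) · (x_{k,j} - mean_j), with n-1 = 5:
  s[X_1,X_1] = ((4.3333)·(4.3333) + (-2.6667)·(-2.6667) + (-2.6667)·(-2.6667) + (-2.6667)·(-2.6667) + (3.3333)·(3.3333) + (0.3333)·(0.3333)) / 5 = 51.3333/5 = 10.2667
  s[X_1,X_2] = ((4.3333)·(1.1667) + (-2.6667)·(-0.8333) + (-2.6667)·(-1.8333) + (-2.6667)·(0.1667) + (3.3333)·(4.1667) + (0.3333)·(-2.8333)) / 5 = 24.6667/5 = 4.9333
  s[X_2,X_2] = ((1.1667)·(1.1667) + (-0.8333)·(-0.8333) + (-1.8333)·(-1.8333) + (0.1667)·(0.1667) + (4.1667)·(4.1667) + (-2.8333)·(-2.8333)) / 5 = 30.8333/5 = 6.1667
  Sample standard deviations s_i = √(s[i,i]):
  s(X_1) = √(10.2667) = 3.2042
  s(X_2) = √(6.1667) = 2.4833

Step 3 — r_{ij} = s_{ij} / (s_i · s_j):
  r[X_1,X_1] = 1 (diagonal).
  r[X_1,X_2] = 4.9333 / (3.2042 · 2.4833) = 4.9333 / 7.9568 = 0.62
  r[X_2,X_2] = 1 (diagonal).

R is symmetric with unit diagonal. Assembling:

R = [[1, 0.62],
 [0.62, 1]]


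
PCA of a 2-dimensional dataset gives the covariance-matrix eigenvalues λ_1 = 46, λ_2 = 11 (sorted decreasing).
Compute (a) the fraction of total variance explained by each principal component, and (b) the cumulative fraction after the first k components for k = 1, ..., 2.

Step 1 — total variance = trace(Sigma) = Σ λ_i = 46 + 11 = 57.

Step 2 — fraction explained by component i = λ_i / Σ λ:
  PC1: 46/57 = 0.807
  PC2: 11/57 = 0.193

Step 3 — cumulative fraction after k components = (λ_1 + ... + λ_k) / Σ λ:
  k = 1: 46/57 = 0.807
  k = 2: (46 + 11)/57 = 57/57 = 1

Summary (fraction, with percent):

explained: PC1 0.807 (80.7%), PC2 0.193 (19.3%);  cumulative: 0.807, 1


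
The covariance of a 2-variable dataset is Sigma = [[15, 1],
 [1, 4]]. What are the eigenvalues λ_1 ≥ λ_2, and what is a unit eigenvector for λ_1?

Step 1 — characteristic polynomial of 2×2 Sigma:
  det(Sigma - λI) = λ² - trace · λ + det = 0.
  trace = 15 + 4 = 19, det = 15·4 - (1)² = 59.
Step 2 — discriminant:
  Δ = trace² - 4·det = 361 - 236 = 125.
Step 3 — eigenvalues:
  λ = (trace ± √Δ)/2 = (19 ± 11.1803)/2,
  λ_1 = 15.0902,  λ_2 = 3.9098.

Step 4 — unit eigenvector for λ_1: solve (Sigma - λ_1 I)v = 0. First row:
  (15 - 15.0902)·v_x + (1)·v_y = 0, i.e. (-0.0902)·v_x + (1)·v_y = 0,
  so v ∝ (b, λ_1 - a) = (1, 0.0902) = u.
  ||u|| = √((1)² + (0.0902)²) = √(1.0081) ≈ 1.0041,
  v_1 = u/||u|| ≈ (0.996, 0.0898) (||v_1|| = 1).

λ_1 = 15.0902,  λ_2 = 3.9098;  v_1 ≈ (0.996, 0.0898)


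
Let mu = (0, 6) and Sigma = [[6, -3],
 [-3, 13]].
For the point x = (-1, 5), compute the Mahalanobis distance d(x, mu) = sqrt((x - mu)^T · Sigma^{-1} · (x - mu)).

Step 1 — centre the observation: (x - mu) = (-1, -1).

Step 2 — invert Sigma. det(Sigma) = 6·13 - (-3)² = 69.
  Sigma^{-1} = (1/det) · [[d, -b], [-b, a]] = [[0.1884, 0.0435],
 [0.0435, 0.087]].

Step 3 — form the quadratic (x - mu)^T · Sigma^{-1} · (x - mu):
  Sigma^{-1} · (x - mu) = (-0.2319, -0.1304).
  (x - mu)^T · [Sigma^{-1} · (x - mu)] = (-1)·(-0.2319) + (-1)·(-0.1304) = 0.3623.

Step 4 — take square root: d = √(0.3623) ≈ 0.6019.

d(x, mu) = √(0.3623) ≈ 0.6019


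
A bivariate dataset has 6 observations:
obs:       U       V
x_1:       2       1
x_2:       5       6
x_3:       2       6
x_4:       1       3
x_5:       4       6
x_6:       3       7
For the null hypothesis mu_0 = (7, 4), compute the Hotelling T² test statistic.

Step 1 — sample mean vector:
  mean(U) = (2 + 5 + 2 + 1 + 4 + 3) / 6 = 17/6 = 2.8333
  mean(V) = (1 + 6 + 6 + 3 + 6 + 7) / 6 = 29/6 = 4.8333
  x̄ = (2.8333, 4.8333),  deviation x̄ - mu_0 = (2.8333, 4.8333) - (7, 4) = (-4.1667, 0.8333).

Step 2 — sample covariance matrix, S[i,j] = (1/(n-1)) · Σ_k (x_{k,i} - mean_i) · (x_{k,j} - mean_j), divisor n-1 = 5:
  S[U,U] = ((-0.8333)·(-0.8333) + (2.1667)·(2.1667) + (-0.8333)·(-0.8333) + (-1.8333)·(-1.8333) + (1.1667)·(1.1667) + (0.1667)·(0.1667)) / 5 = 10.8333/5 = 2.1667
  S[U,V] = ((-0.8333)·(-3.8333) + (2.1667)·(1.1667) + (-0.8333)·(1.1667) + (-1.8333)·(-1.8333) + (1.1667)·(1.1667) + (0.1667)·(2.1667)) / 5 = 9.8333/5 = 1.9667
  S[V,V] = ((-3.8333)·(-3.8333) + (1.1667)·(1.1667) + (1.1667)·(1.1667) + (-1.8333)·(-1.8333) + (1.1667)·(1.1667) + (2.1667)·(2.1667)) / 5 = 26.8333/5 = 5.3667
  S = [[2.1667, 1.9667],
 [1.9667, 5.3667]].

Step 3 — invert S. det(S) = 2.1667·5.3667 - (1.9667)² = 7.76.
  S^{-1} = (1/det) · [[d, -b], [-b, a]] = [[0.6916, -0.2534],
 [-0.2534, 0.2792]].

Step 4 — quadratic form (x̄ - mu_0)^T · S^{-1} · (x̄ - mu_0):
  S^{-1} · (x̄ - mu_0) = (-3.0928, 1.2887),
  (x̄ - mu_0)^T · [...] = (-4.1667)·(-3.0928) + (0.8333)·(1.2887) = 13.9605.

Step 5 — scale by n: T² = 6 · 13.9605 = 83.7629.

T² ≈ 83.7629


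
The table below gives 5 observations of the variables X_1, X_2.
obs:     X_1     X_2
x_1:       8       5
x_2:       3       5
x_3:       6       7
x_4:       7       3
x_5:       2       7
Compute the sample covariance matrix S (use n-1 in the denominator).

Step 1 — column means:
  mean(X_1) = (8 + 3 + 6 + 7 + 2) / 5 = 26/5 = 5.2
  mean(X_2) = (5 + 5 + 7 + 3 + 7) / 5 = 27/5 = 5.4

Step 2 — sample covariance S[i,j] = (1/(n-1)) · Σ_k (x_{k,i} - mean_i) · (x_{k,j} - mean_j), with n-1 = 4.
  S[X_1,X_1] = ((2.8)·(2.8) + (-2.2)·(-2.2) + (0.8)·(0.8) + (1.8)·(1.8) + (-3.2)·(-3.2)) / 4 = 26.8/4 = 6.7
  S[X_1,X_2] = ((2.8)·(-0.4) + (-2.2)·(-0.4) + (0.8)·(1.6) + (1.8)·(-2.4) + (-3.2)·(1.6)) / 4 = -8.4/4 = -2.1
  S[X_2,X_2] = ((-0.4)·(-0.4) + (-0.4)·(-0.4) + (1.6)·(1.6) + (-2.4)·(-2.4) + (1.6)·(1.6)) / 4 = 11.2/4 = 2.8

S is symmetric (S[j,i] = S[i,j]). Assembling:

S = [[6.7, -2.1],
 [-2.1, 2.8]]


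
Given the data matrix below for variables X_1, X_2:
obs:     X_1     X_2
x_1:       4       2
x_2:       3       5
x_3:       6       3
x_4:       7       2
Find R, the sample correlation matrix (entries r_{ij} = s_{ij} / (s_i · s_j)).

Step 1 — column means:
  mean(X_1) = (4 + 3 + 6 + 7) / 4 = 20/4 = 5
  mean(X_2) = (2 + 5 + 3 + 2) / 4 = 12/4 = 3

Step 2 — sample variances and covariances s[i,j] = (1/(n-1)) · Σ_k (x_{k,i} - mean_i) · (x_{k,j} - mean_j), with n-1 = 3:
  s[X_1,X_1] = ((-1)·(-1) + (-2)·(-2) + (1)·(1) + (2)·(2)) / 3 = 10/3 = 3.3333
  s[X_1,X_2] = ((-1)·(-1) + (-2)·(2) + (1)·(0) + (2)·(-1)) / 3 = -5/3 = -1.6667
  s[X_2,X_2] = ((-1)·(-1) + (2)·(2) + (0)·(0) + (-1)·(-1)) / 3 = 6/3 = 2
  Sample standard deviations s_i = √(s[i,i]):
  s(X_1) = √(3.3333) = 1.8257
  s(X_2) = √(2) = 1.4142

Step 3 — r_{ij} = s_{ij} / (s_i · s_j):
  r[X_1,X_1] = 1 (diagonal).
  r[X_1,X_2] = -1.6667 / (1.8257 · 1.4142) = -1.6667 / 2.582 = -0.6455
  r[X_2,X_2] = 1 (diagonal).

R is symmetric with unit diagonal. Assembling:

R = [[1, -0.6455],
 [-0.6455, 1]]


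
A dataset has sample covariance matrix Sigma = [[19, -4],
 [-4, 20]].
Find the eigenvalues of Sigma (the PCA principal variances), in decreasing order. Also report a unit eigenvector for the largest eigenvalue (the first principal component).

Step 1 — characteristic polynomial of 2×2 Sigma:
  det(Sigma - λI) = λ² - trace · λ + det = 0.
  trace = 19 + 20 = 39, det = 19·20 - (-4)² = 364.
Step 2 — discriminant:
  Δ = trace² - 4·det = 1521 - 1456 = 65.
Step 3 — eigenvalues:
  λ = (trace ± √Δ)/2 = (39 ± 8.0623)/2,
  λ_1 = 23.5311,  λ_2 = 15.4689.

Step 4 — unit eigenvector for λ_1: solve (Sigma - λ_1 I)v = 0. First row:
  (19 - 23.5311)·v_x + (-4)·v_y = 0, i.e. (-4.5311)·v_x + (-4)·v_y = 0,
  so v ∝ (b, λ_1 - a) = (-4, 4.5311); multiply by -1 so the first entry is positive: u = (4, -4.5311).
  ||u|| = √((4)² + (-4.5311)²) = √(36.5311) ≈ 6.0441,
  v_1 = u/||u|| ≈ (0.6618, -0.7497) (||v_1|| = 1).

λ_1 = 23.5311,  λ_2 = 15.4689;  v_1 ≈ (0.6618, -0.7497)


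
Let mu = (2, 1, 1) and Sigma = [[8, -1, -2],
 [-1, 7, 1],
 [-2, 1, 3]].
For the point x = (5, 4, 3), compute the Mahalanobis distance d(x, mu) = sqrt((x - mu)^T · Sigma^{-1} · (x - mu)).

Step 1 — centre the observation: (x - mu) = (3, 3, 2).

Step 2 — invert Sigma (cofactor / det for 3×3, or solve directly):
  Sigma^{-1} = [[0.1504, 0.0075, 0.0977],
 [0.0075, 0.1504, -0.0451],
 [0.0977, -0.0451, 0.4135]].

Step 3 — form the quadratic (x - mu)^T · Sigma^{-1} · (x - mu):
  Sigma^{-1} · (x - mu) = (0.6692, 0.3835, 0.985).
  (x - mu)^T · [Sigma^{-1} · (x - mu)] = (3)·(0.6692) + (3)·(0.3835) + (2)·(0.985) = 5.1278.

Step 4 — take square root: d = √(5.1278) ≈ 2.2645.

d(x, mu) = √(5.1278) ≈ 2.2645


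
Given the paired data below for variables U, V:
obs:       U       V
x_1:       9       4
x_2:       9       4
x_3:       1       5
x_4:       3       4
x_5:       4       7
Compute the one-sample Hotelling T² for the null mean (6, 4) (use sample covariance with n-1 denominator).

Step 1 — sample mean vector:
  mean(U) = (9 + 9 + 1 + 3 + 4) / 5 = 26/5 = 5.2
  mean(V) = (4 + 4 + 5 + 4 + 7) / 5 = 24/5 = 4.8
  x̄ = (5.2, 4.8),  deviation x̄ - mu_0 = (5.2, 4.8) - (6, 4) = (-0.8, 0.8).

Step 2 — sample covariance matrix, S[i,j] = (1/(n-1)) · Σ_k (x_{k,i} - mean_i) · (x_{k,j} - mean_j), divisor n-1 = 4:
  S[U,U] = ((3.8)·(3.8) + (3.8)·(3.8) + (-4.2)·(-4.2) + (-2.2)·(-2.2) + (-1.2)·(-1.2)) / 4 = 52.8/4 = 13.2
  S[U,V] = ((3.8)·(-0.8) + (3.8)·(-0.8) + (-4.2)·(0.2) + (-2.2)·(-0.8) + (-1.2)·(2.2)) / 4 = -7.8/4 = -1.95
  S[V,V] = ((-0.8)·(-0.8) + (-0.8)·(-0.8) + (0.2)·(0.2) + (-0.8)·(-0.8) + (2.2)·(2.2)) / 4 = 6.8/4 = 1.7
  S = [[13.2, -1.95],
 [-1.95, 1.7]].

Step 3 — invert S. det(S) = 13.2·1.7 - (-1.95)² = 18.6375.
  S^{-1} = (1/det) · [[d, -b], [-b, a]] = [[0.0912, 0.1046],
 [0.1046, 0.7082]].

Step 4 — quadratic form (x̄ - mu_0)^T · S^{-1} · (x̄ - mu_0):
  S^{-1} · (x̄ - mu_0) = (0.0107, 0.4829),
  (x̄ - mu_0)^T · [...] = (-0.8)·(0.0107) + (0.8)·(0.4829) = 0.3777.

Step 5 — scale by n: T² = 5 · 0.3777 = 1.8887.

T² ≈ 1.8887


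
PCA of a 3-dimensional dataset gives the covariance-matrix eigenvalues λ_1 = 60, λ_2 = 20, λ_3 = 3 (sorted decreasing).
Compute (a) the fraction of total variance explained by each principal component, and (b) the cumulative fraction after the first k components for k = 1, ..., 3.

Step 1 — total variance = trace(Sigma) = Σ λ_i = 60 + 20 + 3 = 83.

Step 2 — fraction explained by component i = λ_i / Σ λ:
  PC1: 60/83 = 0.7229
  PC2: 20/83 = 0.241
  PC3: 3/83 = 0.0361

Step 3 — cumulative fraction after k components = (λ_1 + ... + λ_k) / Σ λ:
  k = 1: 60/83 = 0.7229
  k = 2: (60 + 20)/83 = 80/83 = 0.9639
  k = 3: (60 + 20 + 3)/83 = 83/83 = 1

Summary (fraction, with percent):

explained: PC1 0.7229 (72.29%), PC2 0.241 (24.1%), PC3 0.0361 (3.61%);  cumulative: 0.7229, 0.9639, 1


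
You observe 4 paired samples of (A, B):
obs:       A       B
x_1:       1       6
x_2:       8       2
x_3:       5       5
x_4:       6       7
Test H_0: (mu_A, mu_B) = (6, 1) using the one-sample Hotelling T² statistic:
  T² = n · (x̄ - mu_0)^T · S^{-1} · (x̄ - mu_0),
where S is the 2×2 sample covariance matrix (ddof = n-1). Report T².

Step 1 — sample mean vector:
  mean(A) = (1 + 8 + 5 + 6) / 4 = 20/4 = 5
  mean(B) = (6 + 2 + 5 + 7) / 4 = 20/4 = 5
  x̄ = (5, 5),  deviation x̄ - mu_0 = (5, 5) - (6, 1) = (-1, 4).

Step 2 — sample covariance matrix, S[i,j] = (1/(n-1)) · Σ_k (x_{k,i} - mean_i) · (x_{k,j} - mean_j), divisor n-1 = 3:
  S[A,A] = ((-4)·(-4) + (3)·(3) + (0)·(0) + (1)·(1)) / 3 = 26/3 = 8.6667
  S[A,B] = ((-4)·(1) + (3)·(-3) + (0)·(0) + (1)·(2)) / 3 = -11/3 = -3.6667
  S[B,B] = ((1)·(1) + (-3)·(-3) + (0)·(0) + (2)·(2)) / 3 = 14/3 = 4.6667
  S = [[8.6667, -3.6667],
 [-3.6667, 4.6667]].

Step 3 — invert S. det(S) = 8.6667·4.6667 - (-3.6667)² = 27.
  S^{-1} = (1/det) · [[d, -b], [-b, a]] = [[0.1728, 0.1358],
 [0.1358, 0.321]].

Step 4 — quadratic form (x̄ - mu_0)^T · S^{-1} · (x̄ - mu_0):
  S^{-1} · (x̄ - mu_0) = (0.3704, 1.1481),
  (x̄ - mu_0)^T · [...] = (-1)·(0.3704) + (4)·(1.1481) = 4.2222.

Step 5 — scale by n: T² = 4 · 4.2222 = 16.8889.

T² ≈ 16.8889


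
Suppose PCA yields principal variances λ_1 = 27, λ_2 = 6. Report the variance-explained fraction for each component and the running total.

Step 1 — total variance = trace(Sigma) = Σ λ_i = 27 + 6 = 33.

Step 2 — fraction explained by component i = λ_i / Σ λ:
  PC1: 27/33 = 0.8182
  PC2: 6/33 = 0.1818

Step 3 — cumulative fraction after k components = (λ_1 + ... + λ_k) / Σ λ:
  k = 1: 27/33 = 0.8182
  k = 2: (27 + 6)/33 = 33/33 = 1

Summary (fraction, with percent):

explained: PC1 0.8182 (81.82%), PC2 0.1818 (18.18%);  cumulative: 0.8182, 1


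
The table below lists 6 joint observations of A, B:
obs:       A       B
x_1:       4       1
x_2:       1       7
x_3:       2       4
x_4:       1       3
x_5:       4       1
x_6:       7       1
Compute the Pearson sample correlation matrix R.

Step 1 — column means:
  mean(A) = (4 + 1 + 2 + 1 + 4 + 7) / 6 = 19/6 = 3.1667
  mean(B) = (1 + 7 + 4 + 3 + 1 + 1) / 6 = 17/6 = 2.8333

Step 2 — sample variances and covariances s[i,j] = (1/(n-1)) · Σ_k (x_{k,i} - mean_i) · (x_{k,j} - mean_j), with n-1 = 5:
  s[A,A] = ((0.8333)·(0.8333) + (-2.1667)·(-2.1667) + (-1.1667)·(-1.1667) + (-2.1667)·(-2.1667) + (0.8333)·(0.8333) + (3.8333)·(3.8333)) / 5 = 26.8333/5 = 5.3667
  s[A,B] = ((0.8333)·(-1.8333) + (-2.1667)·(4.1667) + (-1.1667)·(1.1667) + (-2.1667)·(0.1667) + (0.8333)·(-1.8333) + (3.8333)·(-1.8333)) / 5 = -20.8333/5 = -4.1667
  s[B,B] = ((-1.8333)·(-1.8333) + (4.1667)·(4.1667) + (1.1667)·(1.1667) + (0.1667)·(0.1667) + (-1.8333)·(-1.8333) + (-1.8333)·(-1.8333)) / 5 = 28.8333/5 = 5.7667
  Sample standard deviations s_i = √(s[i,i]):
  s(A) = √(5.3667) = 2.3166
  s(B) = √(5.7667) = 2.4014

Step 3 — r_{ij} = s_{ij} / (s_i · s_j):
  r[A,A] = 1 (diagonal).
  r[A,B] = -4.1667 / (2.3166 · 2.4014) = -4.1667 / 5.5631 = -0.749
  r[B,B] = 1 (diagonal).

R is symmetric with unit diagonal. Assembling:

R = [[1, -0.749],
 [-0.749, 1]]


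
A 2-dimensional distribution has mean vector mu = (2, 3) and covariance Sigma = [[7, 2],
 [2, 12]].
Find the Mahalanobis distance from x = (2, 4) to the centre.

Step 1 — centre the observation: (x - mu) = (0, 1).

Step 2 — invert Sigma. det(Sigma) = 7·12 - (2)² = 80.
  Sigma^{-1} = (1/det) · [[d, -b], [-b, a]] = [[0.15, -0.025],
 [-0.025, 0.0875]].

Step 3 — form the quadratic (x - mu)^T · Sigma^{-1} · (x - mu):
  Sigma^{-1} · (x - mu) = (-0.025, 0.0875).
  (x - mu)^T · [Sigma^{-1} · (x - mu)] = (0)·(-0.025) + (1)·(0.0875) = 0.0875.

Step 4 — take square root: d = √(0.0875) ≈ 0.2958.

d(x, mu) = √(0.0875) ≈ 0.2958


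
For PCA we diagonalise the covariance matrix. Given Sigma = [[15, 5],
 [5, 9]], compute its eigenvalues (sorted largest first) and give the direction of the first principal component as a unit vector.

Step 1 — characteristic polynomial of 2×2 Sigma:
  det(Sigma - λI) = λ² - trace · λ + det = 0.
  trace = 15 + 9 = 24, det = 15·9 - (5)² = 110.
Step 2 — discriminant:
  Δ = trace² - 4·det = 576 - 440 = 136.
Step 3 — eigenvalues:
  λ = (trace ± √Δ)/2 = (24 ± 11.6619)/2,
  λ_1 = 17.831,  λ_2 = 6.169.

Step 4 — unit eigenvector for λ_1: solve (Sigma - λ_1 I)v = 0. First row:
  (15 - 17.831)·v_x + (5)·v_y = 0, i.e. (-2.831)·v_x + (5)·v_y = 0,
  so v ∝ (b, λ_1 - a) = (5, 2.831) = u.
  ||u|| = √((5)² + (2.831)²) = √(33.0143) ≈ 5.7458,
  v_1 = u/||u|| ≈ (0.8702, 0.4927) (||v_1|| = 1).

λ_1 = 17.831,  λ_2 = 6.169;  v_1 ≈ (0.8702, 0.4927)


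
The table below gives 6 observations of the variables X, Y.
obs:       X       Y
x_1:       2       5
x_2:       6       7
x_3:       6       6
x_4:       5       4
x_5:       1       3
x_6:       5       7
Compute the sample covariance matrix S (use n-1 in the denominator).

Step 1 — column means:
  mean(X) = (2 + 6 + 6 + 5 + 1 + 5) / 6 = 25/6 = 4.1667
  mean(Y) = (5 + 7 + 6 + 4 + 3 + 7) / 6 = 32/6 = 5.3333

Step 2 — sample covariance S[i,j] = (1/(n-1)) · Σ_k (x_{k,i} - mean_i) · (x_{k,j} - mean_j), with n-1 = 5.
  S[X,X] = ((-2.1667)·(-2.1667) + (1.8333)·(1.8333) + (1.8333)·(1.8333) + (0.8333)·(0.8333) + (-3.1667)·(-3.1667) + (0.8333)·(0.8333)) / 5 = 22.8333/5 = 4.5667
  S[X,Y] = ((-2.1667)·(-0.3333) + (1.8333)·(1.6667) + (1.8333)·(0.6667) + (0.8333)·(-1.3333) + (-3.1667)·(-2.3333) + (0.8333)·(1.6667)) / 5 = 12.6667/5 = 2.5333
  S[Y,Y] = ((-0.3333)·(-0.3333) + (1.6667)·(1.6667) + (0.6667)·(0.6667) + (-1.3333)·(-1.3333) + (-2.3333)·(-2.3333) + (1.6667)·(1.6667)) / 5 = 13.3333/5 = 2.6667

S is symmetric (S[j,i] = S[i,j]). Assembling:

S = [[4.5667, 2.5333],
 [2.5333, 2.6667]]


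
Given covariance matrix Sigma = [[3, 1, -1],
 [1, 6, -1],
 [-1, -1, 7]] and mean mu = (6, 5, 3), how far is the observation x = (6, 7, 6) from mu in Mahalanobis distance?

Step 1 — centre the observation: (x - mu) = (0, 2, 3).

Step 2 — invert Sigma (cofactor / det for 3×3, or solve directly):
  Sigma^{-1} = [[0.3661, -0.0536, 0.0446],
 [-0.0536, 0.1786, 0.0179],
 [0.0446, 0.0179, 0.1518]].

Step 3 — form the quadratic (x - mu)^T · Sigma^{-1} · (x - mu):
  Sigma^{-1} · (x - mu) = (0.0268, 0.4107, 0.4911).
  (x - mu)^T · [Sigma^{-1} · (x - mu)] = (0)·(0.0268) + (2)·(0.4107) + (3)·(0.4911) = 2.2946.

Step 4 — take square root: d = √(2.2946) ≈ 1.5148.

d(x, mu) = √(2.2946) ≈ 1.5148


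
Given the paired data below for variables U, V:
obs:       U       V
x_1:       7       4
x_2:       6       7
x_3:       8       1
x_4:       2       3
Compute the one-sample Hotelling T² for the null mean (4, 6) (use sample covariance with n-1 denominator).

Step 1 — sample mean vector:
  mean(U) = (7 + 6 + 8 + 2) / 4 = 23/4 = 5.75
  mean(V) = (4 + 7 + 1 + 3) / 4 = 15/4 = 3.75
  x̄ = (5.75, 3.75),  deviation x̄ - mu_0 = (5.75, 3.75) - (4, 6) = (1.75, -2.25).

Step 2 — sample covariance matrix, S[i,j] = (1/(n-1)) · Σ_k (x_{k,i} - mean_i) · (x_{k,j} - mean_j), divisor n-1 = 3:
  S[U,U] = ((1.25)·(1.25) + (0.25)·(0.25) + (2.25)·(2.25) + (-3.75)·(-3.75)) / 3 = 20.75/3 = 6.9167
  S[U,V] = ((1.25)·(0.25) + (0.25)·(3.25) + (2.25)·(-2.75) + (-3.75)·(-0.75)) / 3 = -2.25/3 = -0.75
  S[V,V] = ((0.25)·(0.25) + (3.25)·(3.25) + (-2.75)·(-2.75) + (-0.75)·(-0.75)) / 3 = 18.75/3 = 6.25
  S = [[6.9167, -0.75],
 [-0.75, 6.25]].

Step 3 — invert S. det(S) = 6.9167·6.25 - (-0.75)² = 42.6667.
  S^{-1} = (1/det) · [[d, -b], [-b, a]] = [[0.1465, 0.0176],
 [0.0176, 0.1621]].

Step 4 — quadratic form (x̄ - mu_0)^T · S^{-1} · (x̄ - mu_0):
  S^{-1} · (x̄ - mu_0) = (0.2168, -0.334),
  (x̄ - mu_0)^T · [...] = (1.75)·(0.2168) + (-2.25)·(-0.334) = 1.1309.

Step 5 — scale by n: T² = 4 · 1.1309 = 4.5234.

T² ≈ 4.5234


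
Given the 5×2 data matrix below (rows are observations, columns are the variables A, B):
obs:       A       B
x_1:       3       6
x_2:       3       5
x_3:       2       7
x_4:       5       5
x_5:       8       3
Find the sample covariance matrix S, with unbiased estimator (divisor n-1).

Step 1 — column means:
  mean(A) = (3 + 3 + 2 + 5 + 8) / 5 = 21/5 = 4.2
  mean(B) = (6 + 5 + 7 + 5 + 3) / 5 = 26/5 = 5.2

Step 2 — sample covariance S[i,j] = (1/(n-1)) · Σ_k (x_{k,i} - mean_i) · (x_{k,j} - mean_j), with n-1 = 4.
  S[A,A] = ((-1.2)·(-1.2) + (-1.2)·(-1.2) + (-2.2)·(-2.2) + (0.8)·(0.8) + (3.8)·(3.8)) / 4 = 22.8/4 = 5.7
  S[A,B] = ((-1.2)·(0.8) + (-1.2)·(-0.2) + (-2.2)·(1.8) + (0.8)·(-0.2) + (3.8)·(-2.2)) / 4 = -13.2/4 = -3.3
  S[B,B] = ((0.8)·(0.8) + (-0.2)·(-0.2) + (1.8)·(1.8) + (-0.2)·(-0.2) + (-2.2)·(-2.2)) / 4 = 8.8/4 = 2.2

S is symmetric (S[j,i] = S[i,j]). Assembling:

S = [[5.7, -3.3],
 [-3.3, 2.2]]


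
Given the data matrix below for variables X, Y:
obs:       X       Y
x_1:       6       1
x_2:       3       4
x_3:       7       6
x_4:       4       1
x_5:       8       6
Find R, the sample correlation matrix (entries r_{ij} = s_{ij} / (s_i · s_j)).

Step 1 — column means:
  mean(X) = (6 + 3 + 7 + 4 + 8) / 5 = 28/5 = 5.6
  mean(Y) = (1 + 4 + 6 + 1 + 6) / 5 = 18/5 = 3.6

Step 2 — sample variances and covariances s[i,j] = (1/(n-1)) · Σ_k (x_{k,i} - mean_i) · (x_{k,j} - mean_j), with n-1 = 4:
  s[X,X] = ((0.4)·(0.4) + (-2.6)·(-2.6) + (1.4)·(1.4) + (-1.6)·(-1.6) + (2.4)·(2.4)) / 4 = 17.2/4 = 4.3
  s[X,Y] = ((0.4)·(-2.6) + (-2.6)·(0.4) + (1.4)·(2.4) + (-1.6)·(-2.6) + (2.4)·(2.4)) / 4 = 11.2/4 = 2.8
  s[Y,Y] = ((-2.6)·(-2.6) + (0.4)·(0.4) + (2.4)·(2.4) + (-2.6)·(-2.6) + (2.4)·(2.4)) / 4 = 25.2/4 = 6.3
  Sample standard deviations s_i = √(s[i,i]):
  s(X) = √(4.3) = 2.0736
  s(Y) = √(6.3) = 2.51

Step 3 — r_{ij} = s_{ij} / (s_i · s_j):
  r[X,X] = 1 (diagonal).
  r[X,Y] = 2.8 / (2.0736 · 2.51) = 2.8 / 5.2048 = 0.538
  r[Y,Y] = 1 (diagonal).

R is symmetric with unit diagonal. Assembling:

R = [[1, 0.538],
 [0.538, 1]]


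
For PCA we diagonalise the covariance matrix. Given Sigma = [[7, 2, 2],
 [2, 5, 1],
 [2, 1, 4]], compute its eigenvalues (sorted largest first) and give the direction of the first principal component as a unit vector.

Step 1 — characteristic polynomial p(λ) = det(λI - Sigma) = λ³ - tr·λ² + c_1·λ - det, where tr = trace, c_1 = sum of the principal 2×2 minors, det = det(Sigma):
  tr = 7 + 5 + 4 = 16,
  c_1 = (7·5 - (2)²) + (7·4 - (2)²) + (5·4 - (1)²) = 31 + 24 + 19 = 74,
  det = 7·(5·4 - (1)²) - (2)·((2)·4 - (1)·(2)) + (2)·((2)·(1) - 5·(2)) = 7·(19) - (2)·(6) + (2)·(-8) = 105.
  So p(λ) = λ³ - 16λ² + 74λ - 105.
Step 2 — look for an integer root (rational root theorem: any rational root is an integer divisor of 105). Testing λ = 3:
  p(3) = 27 - 144 + 222 - 105 = 0  ✓
  Dividing out (λ - 3): p(λ) = (λ - 3)(λ² - 13λ + 35).
Step 3 — remaining eigenvalues from the quadratic λ² - 13λ + 35 = 0:
  Δ = 13² - 4·35 = 169 - 140 = 29,  λ = (13 ± √29)/2 = (13 ± 5.3852)/2 ≈ 9.1926 or 3.8074.
  Sorted: λ_1 = 9.1926,  λ_2 = 3.8074,  λ_3 = 3  (check: sum = 16 = tr ✓).

Step 4 — unit eigenvector for λ_1 ≈ 9.1926: v spans the null space of (Sigma - λ_1 I), whose rows are
  r_1 = (-2.1926, 2, 2),  r_2 = (2, -4.1926, 1),  r_3 = (2, 1, -5.1926).
  v is orthogonal to every row, so take v ∝ r_1 × r_2 = ((2)·(1) - (2)·(-4.1926), (2)·(2) - (-2.1926)·(1), (-2.1926)·(-4.1926) - (2)·(2)) ≈ (10.3852, 6.1926, 5.1926).
  Let u = (10.3852, 6.1926, 5.1926).
  ||u|| = √((10.3852)² + (6.1926)² + (5.1926)²) = √(173.1626) ≈ 13.1591,  v_1 = u/||u|| ≈ (0.7892, 0.4706, 0.3946) (||v_1|| = 1).

λ_1 = 9.1926,  λ_2 = 3.8074,  λ_3 = 3;  v_1 ≈ (0.7892, 0.4706, 0.3946)


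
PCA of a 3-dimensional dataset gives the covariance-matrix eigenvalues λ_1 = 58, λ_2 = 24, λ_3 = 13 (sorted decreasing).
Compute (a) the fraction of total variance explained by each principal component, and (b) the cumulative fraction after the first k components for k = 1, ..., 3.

Step 1 — total variance = trace(Sigma) = Σ λ_i = 58 + 24 + 13 = 95.

Step 2 — fraction explained by component i = λ_i / Σ λ:
  PC1: 58/95 = 0.6105
  PC2: 24/95 = 0.2526
  PC3: 13/95 = 0.1368

Step 3 — cumulative fraction after k components = (λ_1 + ... + λ_k) / Σ λ:
  k = 1: 58/95 = 0.6105
  k = 2: (58 + 24)/95 = 82/95 = 0.8632
  k = 3: (58 + 24 + 13)/95 = 95/95 = 1

Summary (fraction, with percent):

explained: PC1 0.6105 (61.05%), PC2 0.2526 (25.26%), PC3 0.1368 (13.68%);  cumulative: 0.6105, 0.8632, 1


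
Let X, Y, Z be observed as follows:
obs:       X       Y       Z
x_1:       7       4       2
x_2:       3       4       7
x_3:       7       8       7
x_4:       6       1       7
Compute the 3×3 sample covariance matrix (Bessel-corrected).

Step 1 — column means:
  mean(X) = (7 + 3 + 7 + 6) / 4 = 23/4 = 5.75
  mean(Y) = (4 + 4 + 8 + 1) / 4 = 17/4 = 4.25
  mean(Z) = (2 + 7 + 7 + 7) / 4 = 23/4 = 5.75

Step 2 — sample covariance S[i,j] = (1/(n-1)) · Σ_k (x_{k,i} - mean_i) · (x_{k,j} - mean_j), with n-1 = 3.
  S[X,X] = ((1.25)·(1.25) + (-2.75)·(-2.75) + (1.25)·(1.25) + (0.25)·(0.25)) / 3 = 10.75/3 = 3.5833
  S[X,Y] = ((1.25)·(-0.25) + (-2.75)·(-0.25) + (1.25)·(3.75) + (0.25)·(-3.25)) / 3 = 4.25/3 = 1.4167
  S[X,Z] = ((1.25)·(-3.75) + (-2.75)·(1.25) + (1.25)·(1.25) + (0.25)·(1.25)) / 3 = -6.25/3 = -2.0833
  S[Y,Y] = ((-0.25)·(-0.25) + (-0.25)·(-0.25) + (3.75)·(3.75) + (-3.25)·(-3.25)) / 3 = 24.75/3 = 8.25
  S[Y,Z] = ((-0.25)·(-3.75) + (-0.25)·(1.25) + (3.75)·(1.25) + (-3.25)·(1.25)) / 3 = 1.25/3 = 0.4167
  S[Z,Z] = ((-3.75)·(-3.75) + (1.25)·(1.25) + (1.25)·(1.25) + (1.25)·(1.25)) / 3 = 18.75/3 = 6.25

S is symmetric (S[j,i] = S[i,j]). Assembling:

S = [[3.5833, 1.4167, -2.0833],
 [1.4167, 8.25, 0.4167],
 [-2.0833, 0.4167, 6.25]]
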